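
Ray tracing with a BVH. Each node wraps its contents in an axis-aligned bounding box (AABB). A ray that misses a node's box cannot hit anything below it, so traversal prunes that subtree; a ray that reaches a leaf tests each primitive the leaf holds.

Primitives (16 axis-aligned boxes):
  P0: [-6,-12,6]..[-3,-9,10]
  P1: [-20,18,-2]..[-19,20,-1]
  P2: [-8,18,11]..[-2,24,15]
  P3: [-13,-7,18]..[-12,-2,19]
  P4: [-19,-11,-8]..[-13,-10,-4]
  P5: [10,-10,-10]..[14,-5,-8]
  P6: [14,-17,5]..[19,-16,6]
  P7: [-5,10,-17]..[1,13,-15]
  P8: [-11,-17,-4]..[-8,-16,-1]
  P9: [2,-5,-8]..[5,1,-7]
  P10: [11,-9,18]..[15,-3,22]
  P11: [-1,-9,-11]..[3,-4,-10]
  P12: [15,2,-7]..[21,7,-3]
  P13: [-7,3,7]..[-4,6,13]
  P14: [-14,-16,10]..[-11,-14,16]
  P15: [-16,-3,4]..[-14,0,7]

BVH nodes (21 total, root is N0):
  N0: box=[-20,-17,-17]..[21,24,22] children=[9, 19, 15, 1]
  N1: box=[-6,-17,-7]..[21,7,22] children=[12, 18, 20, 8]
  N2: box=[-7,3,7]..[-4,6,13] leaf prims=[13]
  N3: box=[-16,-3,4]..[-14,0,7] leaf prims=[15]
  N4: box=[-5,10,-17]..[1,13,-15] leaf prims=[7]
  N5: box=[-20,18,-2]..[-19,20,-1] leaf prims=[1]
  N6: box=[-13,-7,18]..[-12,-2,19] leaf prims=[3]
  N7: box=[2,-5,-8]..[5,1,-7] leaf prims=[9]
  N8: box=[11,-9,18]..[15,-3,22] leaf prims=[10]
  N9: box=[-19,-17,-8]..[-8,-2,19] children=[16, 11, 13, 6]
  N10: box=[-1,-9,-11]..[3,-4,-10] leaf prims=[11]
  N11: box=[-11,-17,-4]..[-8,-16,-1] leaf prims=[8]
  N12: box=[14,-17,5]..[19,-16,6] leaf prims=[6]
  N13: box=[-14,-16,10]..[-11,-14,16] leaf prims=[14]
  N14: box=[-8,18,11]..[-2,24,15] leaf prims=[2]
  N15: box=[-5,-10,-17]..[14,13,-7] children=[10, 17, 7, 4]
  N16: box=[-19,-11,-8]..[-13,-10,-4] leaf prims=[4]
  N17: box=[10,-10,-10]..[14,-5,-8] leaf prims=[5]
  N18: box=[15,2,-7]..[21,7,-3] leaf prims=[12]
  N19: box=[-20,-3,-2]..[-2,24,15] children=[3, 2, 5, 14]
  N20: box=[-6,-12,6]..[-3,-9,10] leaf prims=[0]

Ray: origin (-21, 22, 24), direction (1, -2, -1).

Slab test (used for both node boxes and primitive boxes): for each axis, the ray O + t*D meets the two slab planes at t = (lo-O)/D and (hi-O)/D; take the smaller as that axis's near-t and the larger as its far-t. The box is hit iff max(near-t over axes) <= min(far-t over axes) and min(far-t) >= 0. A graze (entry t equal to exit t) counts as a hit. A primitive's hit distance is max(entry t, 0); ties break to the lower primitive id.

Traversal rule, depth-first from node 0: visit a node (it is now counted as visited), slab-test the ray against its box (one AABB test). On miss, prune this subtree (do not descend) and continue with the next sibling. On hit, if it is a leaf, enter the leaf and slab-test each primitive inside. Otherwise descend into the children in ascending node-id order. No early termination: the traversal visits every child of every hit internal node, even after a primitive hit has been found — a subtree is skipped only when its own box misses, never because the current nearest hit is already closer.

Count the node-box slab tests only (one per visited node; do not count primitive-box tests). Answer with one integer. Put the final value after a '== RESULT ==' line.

Trace the traversal:
N0 x:[1,42] y:[-1,39/2] z:[2,41] -> hit [2,39/2], descend [1, 9, 15, 19]
  N1 x:[15,42] y:[15/2,39/2] z:[2,31] -> hit [15,39/2], descend [8, 12, 18, 20]
    N8 x:[32,36] y:[25/2,31/2] z:[2,6] -> miss, prune
    N12 x:[35,40] y:[19,39/2] z:[18,19] -> miss, prune
    N18 x:[36,42] y:[15/2,10] z:[27,31] -> miss, prune
    N20 x:[15,18] y:[31/2,17] z:[14,18] -> hit [31/2,17] leaf, test {P0@t=31/2}
  N9 x:[2,13] y:[12,39/2] z:[5,32] -> hit [12,13], descend [6, 11, 13, 16]
    N6 x:[8,9] y:[12,29/2] z:[5,6] -> miss, prune
    N11 x:[10,13] y:[19,39/2] z:[25,28] -> miss, prune
    N13 x:[7,10] y:[18,19] z:[8,14] -> miss, prune
    N16 x:[2,8] y:[16,33/2] z:[28,32] -> miss, prune
  N15 x:[16,35] y:[9/2,16] z:[31,41] -> miss, prune
  N19 x:[1,19] y:[-1,25/2] z:[9,26] -> hit [9,25/2], descend [2, 3, 5, 14]
    N2 x:[14,17] y:[8,19/2] z:[11,17] -> miss, prune
    N3 x:[5,7] y:[11,25/2] z:[17,20] -> miss, prune
    N5 x:[1,2] y:[1,2] z:[25,26] -> miss, prune
    N14 x:[13,19] y:[-1,2] z:[9,13] -> miss, prune

Visited [0, 1, 8, 12, 18, 20, 9, 6, 11, 13, 16, 15, 19, 2, 3, 5, 14]. Tests: 17 box, 1 leaf. Nearest: P0.

== RESULT ==
17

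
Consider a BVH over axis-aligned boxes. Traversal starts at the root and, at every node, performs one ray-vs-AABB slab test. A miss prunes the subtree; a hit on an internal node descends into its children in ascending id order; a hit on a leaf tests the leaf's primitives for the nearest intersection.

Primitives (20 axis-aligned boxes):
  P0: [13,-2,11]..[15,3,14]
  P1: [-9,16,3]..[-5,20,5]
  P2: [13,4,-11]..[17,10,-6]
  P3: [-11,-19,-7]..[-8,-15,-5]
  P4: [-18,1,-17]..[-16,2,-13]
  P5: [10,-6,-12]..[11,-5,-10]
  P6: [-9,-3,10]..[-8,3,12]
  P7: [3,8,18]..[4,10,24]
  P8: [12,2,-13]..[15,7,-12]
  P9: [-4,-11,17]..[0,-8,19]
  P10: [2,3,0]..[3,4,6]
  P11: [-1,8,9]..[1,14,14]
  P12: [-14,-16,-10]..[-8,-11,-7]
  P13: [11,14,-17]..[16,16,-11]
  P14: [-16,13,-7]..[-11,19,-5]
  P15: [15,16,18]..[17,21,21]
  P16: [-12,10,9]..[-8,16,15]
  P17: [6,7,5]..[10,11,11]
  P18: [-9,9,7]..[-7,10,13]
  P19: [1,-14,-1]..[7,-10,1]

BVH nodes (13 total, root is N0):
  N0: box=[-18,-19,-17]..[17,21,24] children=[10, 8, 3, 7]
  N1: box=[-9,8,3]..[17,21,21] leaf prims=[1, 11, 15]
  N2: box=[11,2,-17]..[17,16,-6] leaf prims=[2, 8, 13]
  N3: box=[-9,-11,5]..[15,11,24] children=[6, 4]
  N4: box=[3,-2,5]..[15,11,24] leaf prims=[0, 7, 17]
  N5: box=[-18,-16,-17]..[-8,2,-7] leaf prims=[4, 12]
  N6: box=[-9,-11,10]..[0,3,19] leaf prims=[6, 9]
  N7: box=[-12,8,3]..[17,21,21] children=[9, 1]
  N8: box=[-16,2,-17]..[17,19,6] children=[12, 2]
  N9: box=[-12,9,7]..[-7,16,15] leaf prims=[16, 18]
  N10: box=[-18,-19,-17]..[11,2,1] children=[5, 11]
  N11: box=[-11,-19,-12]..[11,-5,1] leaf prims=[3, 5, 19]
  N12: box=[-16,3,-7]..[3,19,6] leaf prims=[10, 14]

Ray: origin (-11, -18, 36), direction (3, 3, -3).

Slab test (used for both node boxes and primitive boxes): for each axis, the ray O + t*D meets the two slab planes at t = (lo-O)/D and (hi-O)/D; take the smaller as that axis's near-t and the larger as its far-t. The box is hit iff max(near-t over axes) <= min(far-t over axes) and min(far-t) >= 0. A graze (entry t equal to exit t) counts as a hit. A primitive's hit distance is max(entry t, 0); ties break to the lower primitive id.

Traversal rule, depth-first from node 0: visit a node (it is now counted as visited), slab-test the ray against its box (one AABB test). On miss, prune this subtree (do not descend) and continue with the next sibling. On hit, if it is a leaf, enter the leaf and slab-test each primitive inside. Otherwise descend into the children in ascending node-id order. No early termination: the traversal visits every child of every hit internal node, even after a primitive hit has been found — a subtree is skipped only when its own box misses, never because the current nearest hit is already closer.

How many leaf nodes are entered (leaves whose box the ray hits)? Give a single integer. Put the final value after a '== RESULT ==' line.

Walk:
N0 x:[-7/3,28/3] y:[-1/3,13] z:[4,53/3] -> hit [4,28/3], descend [3, 7, 8, 10]
  N3 x:[2/3,26/3] y:[7/3,29/3] z:[4,31/3] -> hit [4,26/3], descend [4, 6]
    N4 x:[14/3,26/3] y:[16/3,29/3] z:[4,31/3] -> hit [16/3,26/3] leaf, test {P0(miss), P7(miss), P17(miss)}
    N6 x:[2/3,11/3] y:[7/3,7] z:[17/3,26/3] -> miss, prune
  N7 x:[-1/3,28/3] y:[26/3,13] z:[5,11] -> hit [26/3,28/3], descend [1, 9]
    N1 x:[2/3,28/3] y:[26/3,13] z:[5,11] -> hit [26/3,28/3] leaf, test {P1(miss), P11(miss), P15(miss)}
    N9 x:[-1/3,4/3] y:[9,34/3] z:[7,29/3] -> miss, prune
  N8 x:[-5/3,28/3] y:[20/3,37/3] z:[10,53/3] -> miss, prune
  N10 x:[-7/3,22/3] y:[-1/3,20/3] z:[35/3,53/3] -> miss, prune

Summary -> nodes [0, 3, 4, 6, 7, 1, 9, 8, 10]; box-tests=9; leaf-entries=2; first=miss

== RESULT ==
2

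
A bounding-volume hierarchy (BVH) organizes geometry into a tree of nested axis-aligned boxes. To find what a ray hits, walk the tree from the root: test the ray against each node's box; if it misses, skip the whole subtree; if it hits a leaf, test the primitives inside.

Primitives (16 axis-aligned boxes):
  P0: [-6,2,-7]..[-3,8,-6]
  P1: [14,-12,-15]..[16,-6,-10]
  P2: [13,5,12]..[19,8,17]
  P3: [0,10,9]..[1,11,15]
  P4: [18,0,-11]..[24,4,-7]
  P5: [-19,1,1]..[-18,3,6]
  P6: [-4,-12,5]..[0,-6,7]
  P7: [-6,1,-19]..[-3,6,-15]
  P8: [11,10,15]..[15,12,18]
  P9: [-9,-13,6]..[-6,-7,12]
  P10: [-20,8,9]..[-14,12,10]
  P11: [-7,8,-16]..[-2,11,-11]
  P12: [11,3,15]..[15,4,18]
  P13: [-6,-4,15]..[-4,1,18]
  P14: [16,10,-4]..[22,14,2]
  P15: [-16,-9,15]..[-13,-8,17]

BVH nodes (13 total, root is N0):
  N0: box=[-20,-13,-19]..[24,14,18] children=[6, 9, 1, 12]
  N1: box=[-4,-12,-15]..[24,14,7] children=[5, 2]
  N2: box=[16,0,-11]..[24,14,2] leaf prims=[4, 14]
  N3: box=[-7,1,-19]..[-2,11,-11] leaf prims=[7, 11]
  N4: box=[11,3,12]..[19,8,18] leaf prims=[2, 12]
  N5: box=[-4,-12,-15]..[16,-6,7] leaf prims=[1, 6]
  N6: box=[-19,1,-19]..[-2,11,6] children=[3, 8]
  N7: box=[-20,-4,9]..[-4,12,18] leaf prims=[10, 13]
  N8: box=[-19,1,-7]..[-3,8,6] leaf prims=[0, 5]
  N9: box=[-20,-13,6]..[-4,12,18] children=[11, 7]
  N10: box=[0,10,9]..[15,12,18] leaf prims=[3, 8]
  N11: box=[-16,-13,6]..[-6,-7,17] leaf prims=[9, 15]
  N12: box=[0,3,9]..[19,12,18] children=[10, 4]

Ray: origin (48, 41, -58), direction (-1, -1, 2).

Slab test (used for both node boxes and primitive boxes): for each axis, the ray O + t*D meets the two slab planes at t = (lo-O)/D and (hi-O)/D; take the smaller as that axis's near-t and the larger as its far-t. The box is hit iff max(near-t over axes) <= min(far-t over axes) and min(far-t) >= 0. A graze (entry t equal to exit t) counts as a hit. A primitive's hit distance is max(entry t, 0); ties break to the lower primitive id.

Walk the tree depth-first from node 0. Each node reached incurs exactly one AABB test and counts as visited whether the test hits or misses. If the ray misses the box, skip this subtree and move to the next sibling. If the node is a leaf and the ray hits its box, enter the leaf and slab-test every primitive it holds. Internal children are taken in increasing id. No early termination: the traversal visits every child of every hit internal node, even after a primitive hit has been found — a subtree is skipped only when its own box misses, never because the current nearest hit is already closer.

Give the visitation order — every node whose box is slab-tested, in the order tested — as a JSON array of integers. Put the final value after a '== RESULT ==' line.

Walk:
N0 x:[24,68] y:[27,54] z:[39/2,38] -> hit [27,38], descend [1, 6, 9, 12]
  N1 x:[24,52] y:[27,53] z:[43/2,65/2] -> hit [27,65/2], descend [2, 5]
    N2 x:[24,32] y:[27,41] z:[47/2,30] -> hit [27,30] leaf, test {P4(miss), P14@t=27}
    N5 x:[32,52] y:[47,53] z:[43/2,65/2] -> miss, prune
  N6 x:[50,67] y:[30,40] z:[39/2,32] -> miss, prune
  N9 x:[52,68] y:[29,54] z:[32,38] -> miss, prune
  N12 x:[29,48] y:[29,38] z:[67/2,38] -> hit [67/2,38], descend [4, 10]
    N4 x:[29,37] y:[33,38] z:[35,38] -> hit [35,37] leaf, test {P2@t=35, P12@t=37}
    N10 x:[33,48] y:[29,31] z:[67/2,38] -> miss, prune

order=[0, 1, 2, 5, 6, 9, 12, 4, 10]  |boxes|=9  |leaves|=2  hit=P14

== RESULT ==
[0, 1, 2, 5, 6, 9, 12, 4, 10]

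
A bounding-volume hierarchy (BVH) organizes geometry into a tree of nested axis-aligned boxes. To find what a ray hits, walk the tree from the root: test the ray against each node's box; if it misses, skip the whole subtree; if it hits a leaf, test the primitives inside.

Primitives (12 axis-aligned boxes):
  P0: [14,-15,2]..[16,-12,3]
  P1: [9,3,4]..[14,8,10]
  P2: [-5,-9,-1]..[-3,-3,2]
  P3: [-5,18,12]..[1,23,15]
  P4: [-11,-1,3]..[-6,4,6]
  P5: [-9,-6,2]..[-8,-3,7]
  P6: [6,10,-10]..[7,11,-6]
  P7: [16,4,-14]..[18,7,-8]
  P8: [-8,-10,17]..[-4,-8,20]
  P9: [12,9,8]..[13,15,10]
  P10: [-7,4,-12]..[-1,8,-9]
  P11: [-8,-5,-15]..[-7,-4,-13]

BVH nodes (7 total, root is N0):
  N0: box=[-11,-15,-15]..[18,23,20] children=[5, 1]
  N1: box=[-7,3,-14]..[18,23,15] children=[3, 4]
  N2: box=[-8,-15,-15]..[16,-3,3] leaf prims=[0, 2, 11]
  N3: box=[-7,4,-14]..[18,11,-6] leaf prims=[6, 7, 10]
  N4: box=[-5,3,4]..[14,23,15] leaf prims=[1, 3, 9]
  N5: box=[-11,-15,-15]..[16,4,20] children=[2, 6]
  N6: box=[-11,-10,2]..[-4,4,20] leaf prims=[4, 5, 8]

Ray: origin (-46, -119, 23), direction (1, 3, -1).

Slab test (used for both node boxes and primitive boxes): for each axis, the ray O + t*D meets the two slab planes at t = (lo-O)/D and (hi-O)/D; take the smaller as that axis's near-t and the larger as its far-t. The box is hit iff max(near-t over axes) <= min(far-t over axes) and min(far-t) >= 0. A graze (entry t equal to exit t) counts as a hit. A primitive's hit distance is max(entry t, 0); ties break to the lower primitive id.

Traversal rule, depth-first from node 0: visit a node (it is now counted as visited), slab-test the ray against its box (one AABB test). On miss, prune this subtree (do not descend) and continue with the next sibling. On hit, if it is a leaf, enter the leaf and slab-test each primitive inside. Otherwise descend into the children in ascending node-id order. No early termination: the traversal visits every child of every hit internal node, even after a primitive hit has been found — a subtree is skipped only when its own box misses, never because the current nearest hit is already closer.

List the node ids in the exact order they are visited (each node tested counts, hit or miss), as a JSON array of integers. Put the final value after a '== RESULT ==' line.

Trace the traversal:
N0 x:[35,64] y:[104/3,142/3] z:[3,38] -> hit [35,38], descend [1, 5]
  N1 x:[39,64] y:[122/3,142/3] z:[8,37] -> miss, prune
  N5 x:[35,62] y:[104/3,41] z:[3,38] -> hit [35,38], descend [2, 6]
    N2 x:[38,62] y:[104/3,116/3] z:[20,38] -> hit [38,38] leaf, test {P0(miss), P2(miss), P11@t=38}
    N6 x:[35,42] y:[109/3,41] z:[3,21] -> miss, prune

Summary -> nodes [0, 1, 5, 2, 6]; box-tests=5; leaf-entries=1; first=P11

== RESULT ==
[0, 1, 5, 2, 6]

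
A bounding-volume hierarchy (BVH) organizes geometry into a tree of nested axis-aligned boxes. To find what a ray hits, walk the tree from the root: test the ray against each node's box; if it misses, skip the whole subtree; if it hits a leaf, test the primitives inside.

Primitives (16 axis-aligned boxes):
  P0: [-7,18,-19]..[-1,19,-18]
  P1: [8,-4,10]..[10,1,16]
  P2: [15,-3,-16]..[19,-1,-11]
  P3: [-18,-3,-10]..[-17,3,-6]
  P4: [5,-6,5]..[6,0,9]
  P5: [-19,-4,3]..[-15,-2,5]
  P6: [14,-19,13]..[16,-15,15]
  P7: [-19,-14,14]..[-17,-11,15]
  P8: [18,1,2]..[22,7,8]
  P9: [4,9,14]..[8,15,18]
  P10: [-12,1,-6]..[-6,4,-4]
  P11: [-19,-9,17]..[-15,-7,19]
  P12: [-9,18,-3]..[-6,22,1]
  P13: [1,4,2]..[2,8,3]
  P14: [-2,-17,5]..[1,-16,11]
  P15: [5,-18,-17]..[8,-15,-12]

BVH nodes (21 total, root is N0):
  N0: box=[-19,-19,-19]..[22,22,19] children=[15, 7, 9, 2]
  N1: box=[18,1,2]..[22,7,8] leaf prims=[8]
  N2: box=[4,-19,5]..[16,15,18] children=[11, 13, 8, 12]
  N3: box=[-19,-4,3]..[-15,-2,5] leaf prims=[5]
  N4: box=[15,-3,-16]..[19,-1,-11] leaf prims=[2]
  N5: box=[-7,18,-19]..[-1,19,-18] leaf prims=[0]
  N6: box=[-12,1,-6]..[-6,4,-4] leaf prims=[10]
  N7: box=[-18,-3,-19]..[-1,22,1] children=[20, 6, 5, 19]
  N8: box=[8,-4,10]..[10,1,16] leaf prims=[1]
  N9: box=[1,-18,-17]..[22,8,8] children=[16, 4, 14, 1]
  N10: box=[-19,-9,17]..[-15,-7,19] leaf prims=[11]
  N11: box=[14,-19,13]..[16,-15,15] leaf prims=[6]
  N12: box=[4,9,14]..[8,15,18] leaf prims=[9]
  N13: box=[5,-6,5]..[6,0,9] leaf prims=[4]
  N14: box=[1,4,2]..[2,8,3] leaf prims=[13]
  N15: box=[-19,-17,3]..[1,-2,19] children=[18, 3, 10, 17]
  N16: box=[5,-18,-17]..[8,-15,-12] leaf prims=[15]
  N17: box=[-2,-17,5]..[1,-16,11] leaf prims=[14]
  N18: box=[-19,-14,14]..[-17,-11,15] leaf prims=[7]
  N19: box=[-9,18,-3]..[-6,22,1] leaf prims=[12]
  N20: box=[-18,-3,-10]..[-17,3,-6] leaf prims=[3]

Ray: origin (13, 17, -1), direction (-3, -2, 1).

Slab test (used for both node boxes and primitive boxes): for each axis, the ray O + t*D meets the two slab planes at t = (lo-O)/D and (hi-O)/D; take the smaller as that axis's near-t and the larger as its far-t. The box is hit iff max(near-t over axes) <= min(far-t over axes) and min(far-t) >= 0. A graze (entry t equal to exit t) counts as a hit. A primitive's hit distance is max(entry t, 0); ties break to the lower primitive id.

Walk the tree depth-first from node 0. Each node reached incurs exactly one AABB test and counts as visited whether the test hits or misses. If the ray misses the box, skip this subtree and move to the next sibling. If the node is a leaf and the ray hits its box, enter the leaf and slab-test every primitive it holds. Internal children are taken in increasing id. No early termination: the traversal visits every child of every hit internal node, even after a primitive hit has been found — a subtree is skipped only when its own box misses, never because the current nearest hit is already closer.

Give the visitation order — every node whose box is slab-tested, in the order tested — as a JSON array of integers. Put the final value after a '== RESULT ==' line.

Walk:
N0 x:[-3,32/3] y:[-5/2,18] z:[-18,20] -> hit [-5/2,32/3], descend [2, 7, 9, 15]
  N2 x:[-1,3] y:[1,18] z:[6,19] -> miss, prune
  N7 x:[14/3,31/3] y:[-5/2,10] z:[-18,2] -> miss, prune
  N9 x:[-3,4] y:[9/2,35/2] z:[-16,9] -> miss, prune
  N15 x:[4,32/3] y:[19/2,17] z:[4,20] -> hit [19/2,32/3], descend [3, 10, 17, 18]
    N3 x:[28/3,32/3] y:[19/2,21/2] z:[4,6] -> miss, prune
    N10 x:[28/3,32/3] y:[12,13] z:[18,20] -> miss, prune
    N17 x:[4,5] y:[33/2,17] z:[6,12] -> miss, prune
    N18 x:[10,32/3] y:[14,31/2] z:[15,16] -> miss, prune

order=[0, 2, 7, 9, 15, 3, 10, 17, 18]  |boxes|=9  |leaves|=0  hit=miss

== RESULT ==
[0, 2, 7, 9, 15, 3, 10, 17, 18]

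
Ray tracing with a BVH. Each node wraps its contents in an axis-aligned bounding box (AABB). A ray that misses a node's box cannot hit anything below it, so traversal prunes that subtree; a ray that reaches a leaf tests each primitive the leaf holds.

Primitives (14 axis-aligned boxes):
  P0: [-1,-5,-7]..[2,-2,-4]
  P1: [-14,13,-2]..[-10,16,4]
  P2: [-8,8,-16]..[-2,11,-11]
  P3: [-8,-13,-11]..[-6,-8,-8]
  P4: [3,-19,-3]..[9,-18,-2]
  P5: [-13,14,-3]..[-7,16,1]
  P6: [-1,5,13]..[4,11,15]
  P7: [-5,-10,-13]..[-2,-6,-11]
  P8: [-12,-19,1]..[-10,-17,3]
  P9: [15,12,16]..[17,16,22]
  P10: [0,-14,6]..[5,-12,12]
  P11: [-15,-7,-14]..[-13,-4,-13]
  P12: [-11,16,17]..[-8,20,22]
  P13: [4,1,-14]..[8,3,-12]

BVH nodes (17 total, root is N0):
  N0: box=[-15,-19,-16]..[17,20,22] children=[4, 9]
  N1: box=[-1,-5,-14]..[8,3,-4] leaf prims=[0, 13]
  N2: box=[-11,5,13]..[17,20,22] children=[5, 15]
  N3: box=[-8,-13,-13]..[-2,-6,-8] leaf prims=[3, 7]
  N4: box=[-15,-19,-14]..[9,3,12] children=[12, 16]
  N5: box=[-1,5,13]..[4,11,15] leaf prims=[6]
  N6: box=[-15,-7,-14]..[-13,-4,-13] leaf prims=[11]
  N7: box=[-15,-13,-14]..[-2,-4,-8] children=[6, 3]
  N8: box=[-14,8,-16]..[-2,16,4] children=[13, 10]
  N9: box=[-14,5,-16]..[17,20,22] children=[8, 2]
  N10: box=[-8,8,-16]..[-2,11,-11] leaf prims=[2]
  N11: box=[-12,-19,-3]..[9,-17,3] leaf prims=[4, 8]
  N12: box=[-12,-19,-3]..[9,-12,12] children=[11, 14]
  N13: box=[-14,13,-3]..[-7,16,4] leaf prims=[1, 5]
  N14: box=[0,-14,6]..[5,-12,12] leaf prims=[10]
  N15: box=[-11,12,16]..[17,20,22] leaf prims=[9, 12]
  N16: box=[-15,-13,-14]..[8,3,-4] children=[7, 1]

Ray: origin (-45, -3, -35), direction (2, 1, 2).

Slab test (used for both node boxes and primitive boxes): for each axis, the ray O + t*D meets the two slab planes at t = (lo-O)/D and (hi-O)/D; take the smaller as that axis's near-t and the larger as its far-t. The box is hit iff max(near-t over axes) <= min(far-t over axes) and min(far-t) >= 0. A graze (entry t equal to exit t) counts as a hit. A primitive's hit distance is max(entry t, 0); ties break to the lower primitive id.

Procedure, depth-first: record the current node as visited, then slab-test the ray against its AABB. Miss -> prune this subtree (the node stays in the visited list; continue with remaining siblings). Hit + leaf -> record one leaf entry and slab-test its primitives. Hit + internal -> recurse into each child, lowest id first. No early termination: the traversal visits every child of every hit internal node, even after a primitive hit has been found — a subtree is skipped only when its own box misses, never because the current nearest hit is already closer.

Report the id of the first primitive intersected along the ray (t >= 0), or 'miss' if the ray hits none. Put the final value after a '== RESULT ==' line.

Traverse from the root:
N0 x:[15,31] y:[-16,23] z:[19/2,57/2] -> hit [15,23], descend [4, 9]
  N4 x:[15,27] y:[-16,6] z:[21/2,47/2] -> miss, prune
  N9 x:[31/2,31] y:[8,23] z:[19/2,57/2] -> hit [31/2,23], descend [2, 8]
    N2 x:[17,31] y:[8,23] z:[24,57/2] -> miss, prune
    N8 x:[31/2,43/2] y:[11,19] z:[19/2,39/2] -> hit [31/2,19], descend [10, 13]
      N10 x:[37/2,43/2] y:[11,14] z:[19/2,12] -> miss, prune
      N13 x:[31/2,19] y:[16,19] z:[16,39/2] -> hit [16,19] leaf, test {P1@t=33/2, P5@t=17}

Summary -> nodes [0, 4, 9, 2, 8, 10, 13]; box-tests=7; leaf-entries=1; first=P1

== RESULT ==
1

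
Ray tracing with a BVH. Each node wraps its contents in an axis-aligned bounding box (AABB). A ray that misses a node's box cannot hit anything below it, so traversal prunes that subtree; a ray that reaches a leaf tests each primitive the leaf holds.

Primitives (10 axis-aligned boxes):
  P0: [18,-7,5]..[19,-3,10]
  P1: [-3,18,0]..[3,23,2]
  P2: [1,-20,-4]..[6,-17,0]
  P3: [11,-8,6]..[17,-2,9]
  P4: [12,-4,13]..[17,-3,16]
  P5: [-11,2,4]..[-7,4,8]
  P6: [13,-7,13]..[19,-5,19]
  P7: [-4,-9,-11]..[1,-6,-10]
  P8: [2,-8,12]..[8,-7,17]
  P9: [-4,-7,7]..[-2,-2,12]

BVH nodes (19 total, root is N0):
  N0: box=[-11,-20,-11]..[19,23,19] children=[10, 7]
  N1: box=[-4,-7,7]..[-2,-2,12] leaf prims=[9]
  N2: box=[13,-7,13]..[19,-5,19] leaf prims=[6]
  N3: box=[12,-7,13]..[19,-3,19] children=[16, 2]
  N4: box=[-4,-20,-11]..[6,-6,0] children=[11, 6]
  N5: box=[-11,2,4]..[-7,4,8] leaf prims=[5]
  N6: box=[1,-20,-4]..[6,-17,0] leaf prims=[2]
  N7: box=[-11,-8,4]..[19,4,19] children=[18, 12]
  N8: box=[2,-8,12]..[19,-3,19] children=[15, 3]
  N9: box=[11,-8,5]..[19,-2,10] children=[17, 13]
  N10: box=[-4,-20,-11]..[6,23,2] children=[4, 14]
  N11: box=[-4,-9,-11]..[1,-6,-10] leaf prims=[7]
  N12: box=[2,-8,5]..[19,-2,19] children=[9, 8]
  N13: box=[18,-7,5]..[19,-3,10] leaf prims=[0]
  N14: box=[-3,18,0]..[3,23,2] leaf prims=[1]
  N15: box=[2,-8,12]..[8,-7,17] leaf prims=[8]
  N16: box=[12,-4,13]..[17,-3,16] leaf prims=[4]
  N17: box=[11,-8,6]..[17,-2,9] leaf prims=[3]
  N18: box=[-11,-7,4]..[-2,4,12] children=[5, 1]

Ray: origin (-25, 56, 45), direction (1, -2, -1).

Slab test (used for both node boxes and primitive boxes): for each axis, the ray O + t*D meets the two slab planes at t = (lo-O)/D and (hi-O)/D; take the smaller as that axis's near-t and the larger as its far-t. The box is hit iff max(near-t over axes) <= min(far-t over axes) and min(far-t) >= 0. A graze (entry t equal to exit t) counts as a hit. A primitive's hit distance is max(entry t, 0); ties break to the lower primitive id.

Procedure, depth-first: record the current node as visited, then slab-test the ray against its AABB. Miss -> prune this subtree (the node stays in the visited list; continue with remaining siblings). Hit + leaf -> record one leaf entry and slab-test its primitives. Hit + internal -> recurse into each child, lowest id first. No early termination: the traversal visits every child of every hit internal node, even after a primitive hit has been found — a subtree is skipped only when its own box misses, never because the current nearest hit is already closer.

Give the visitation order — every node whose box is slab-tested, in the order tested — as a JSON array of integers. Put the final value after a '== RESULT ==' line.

Trace the traversal:
N0 x:[14,44] y:[33/2,38] z:[26,56] -> hit [26,38], descend [7, 10]
  N7 x:[14,44] y:[26,32] z:[26,41] -> hit [26,32], descend [12, 18]
    N12 x:[27,44] y:[29,32] z:[26,40] -> hit [29,32], descend [8, 9]
      N8 x:[27,44] y:[59/2,32] z:[26,33] -> hit [59/2,32], descend [3, 15]
        N3 x:[37,44] y:[59/2,63/2] z:[26,32] -> miss, prune
        N15 x:[27,33] y:[63/2,32] z:[28,33] -> hit [63/2,32] leaf, test {P8@t=63/2}
      N9 x:[36,44] y:[29,32] z:[35,40] -> miss, prune
    N18 x:[14,23] y:[26,63/2] z:[33,41] -> miss, prune
  N10 x:[21,31] y:[33/2,38] z:[43,56] -> miss, prune

Summary -> nodes [0, 7, 12, 8, 3, 15, 9, 18, 10]; box-tests=9; leaf-entries=1; first=P8

== RESULT ==
[0, 7, 12, 8, 3, 15, 9, 18, 10]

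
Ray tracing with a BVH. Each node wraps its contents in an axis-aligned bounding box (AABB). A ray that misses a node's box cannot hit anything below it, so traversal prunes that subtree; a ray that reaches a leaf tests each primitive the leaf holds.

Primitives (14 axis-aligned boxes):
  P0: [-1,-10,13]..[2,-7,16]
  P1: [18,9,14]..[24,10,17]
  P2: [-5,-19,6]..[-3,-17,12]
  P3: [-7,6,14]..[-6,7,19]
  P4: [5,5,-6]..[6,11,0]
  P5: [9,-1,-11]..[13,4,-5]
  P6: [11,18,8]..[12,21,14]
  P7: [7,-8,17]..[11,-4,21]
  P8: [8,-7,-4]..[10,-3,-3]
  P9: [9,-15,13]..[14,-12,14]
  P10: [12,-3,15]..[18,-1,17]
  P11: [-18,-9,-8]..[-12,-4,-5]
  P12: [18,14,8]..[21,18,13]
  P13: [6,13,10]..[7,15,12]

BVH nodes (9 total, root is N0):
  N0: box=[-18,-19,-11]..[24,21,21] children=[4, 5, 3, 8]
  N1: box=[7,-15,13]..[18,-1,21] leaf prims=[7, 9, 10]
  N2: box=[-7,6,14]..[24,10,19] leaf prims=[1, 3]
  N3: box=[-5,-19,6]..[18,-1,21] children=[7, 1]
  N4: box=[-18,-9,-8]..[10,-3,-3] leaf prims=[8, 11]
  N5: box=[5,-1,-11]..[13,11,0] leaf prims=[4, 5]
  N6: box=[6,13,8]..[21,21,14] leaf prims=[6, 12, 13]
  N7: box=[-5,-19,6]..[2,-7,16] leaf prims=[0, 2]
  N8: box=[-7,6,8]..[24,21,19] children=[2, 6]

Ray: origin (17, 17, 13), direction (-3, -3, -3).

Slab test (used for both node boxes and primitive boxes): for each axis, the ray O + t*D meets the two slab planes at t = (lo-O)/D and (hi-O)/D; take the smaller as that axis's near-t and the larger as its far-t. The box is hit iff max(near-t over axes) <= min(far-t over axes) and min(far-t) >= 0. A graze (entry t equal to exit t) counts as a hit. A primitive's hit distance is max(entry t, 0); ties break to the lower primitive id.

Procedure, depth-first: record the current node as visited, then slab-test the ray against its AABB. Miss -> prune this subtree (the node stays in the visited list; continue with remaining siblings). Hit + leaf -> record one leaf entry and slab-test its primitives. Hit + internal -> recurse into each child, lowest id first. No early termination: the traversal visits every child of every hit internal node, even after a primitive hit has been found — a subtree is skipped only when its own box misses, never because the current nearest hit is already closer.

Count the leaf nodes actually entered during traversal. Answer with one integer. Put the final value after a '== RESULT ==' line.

Walk:
N0 x:[-7/3,35/3] y:[-4/3,12] z:[-8/3,8] -> hit [-4/3,8], descend [3, 4, 5, 8]
  N3 x:[-1/3,22/3] y:[6,12] z:[-8/3,7/3] -> miss, prune
  N4 x:[7/3,35/3] y:[20/3,26/3] z:[16/3,7] -> hit [20/3,7] leaf, test {P8(miss), P11(miss)}
  N5 x:[4/3,4] y:[2,6] z:[13/3,8] -> miss, prune
  N8 x:[-7/3,8] y:[-4/3,11/3] z:[-2,5/3] -> hit [-4/3,5/3], descend [2, 6]
    N2 x:[-7/3,8] y:[7/3,11/3] z:[-2,-1/3] -> miss, prune
    N6 x:[-4/3,11/3] y:[-4/3,4/3] z:[-1/3,5/3] -> hit [-1/3,4/3] leaf, test {P6(miss), P12(miss), P13(miss)}

order=[0, 3, 4, 5, 8, 2, 6]  |boxes|=7  |leaves|=2  hit=miss

== RESULT ==
2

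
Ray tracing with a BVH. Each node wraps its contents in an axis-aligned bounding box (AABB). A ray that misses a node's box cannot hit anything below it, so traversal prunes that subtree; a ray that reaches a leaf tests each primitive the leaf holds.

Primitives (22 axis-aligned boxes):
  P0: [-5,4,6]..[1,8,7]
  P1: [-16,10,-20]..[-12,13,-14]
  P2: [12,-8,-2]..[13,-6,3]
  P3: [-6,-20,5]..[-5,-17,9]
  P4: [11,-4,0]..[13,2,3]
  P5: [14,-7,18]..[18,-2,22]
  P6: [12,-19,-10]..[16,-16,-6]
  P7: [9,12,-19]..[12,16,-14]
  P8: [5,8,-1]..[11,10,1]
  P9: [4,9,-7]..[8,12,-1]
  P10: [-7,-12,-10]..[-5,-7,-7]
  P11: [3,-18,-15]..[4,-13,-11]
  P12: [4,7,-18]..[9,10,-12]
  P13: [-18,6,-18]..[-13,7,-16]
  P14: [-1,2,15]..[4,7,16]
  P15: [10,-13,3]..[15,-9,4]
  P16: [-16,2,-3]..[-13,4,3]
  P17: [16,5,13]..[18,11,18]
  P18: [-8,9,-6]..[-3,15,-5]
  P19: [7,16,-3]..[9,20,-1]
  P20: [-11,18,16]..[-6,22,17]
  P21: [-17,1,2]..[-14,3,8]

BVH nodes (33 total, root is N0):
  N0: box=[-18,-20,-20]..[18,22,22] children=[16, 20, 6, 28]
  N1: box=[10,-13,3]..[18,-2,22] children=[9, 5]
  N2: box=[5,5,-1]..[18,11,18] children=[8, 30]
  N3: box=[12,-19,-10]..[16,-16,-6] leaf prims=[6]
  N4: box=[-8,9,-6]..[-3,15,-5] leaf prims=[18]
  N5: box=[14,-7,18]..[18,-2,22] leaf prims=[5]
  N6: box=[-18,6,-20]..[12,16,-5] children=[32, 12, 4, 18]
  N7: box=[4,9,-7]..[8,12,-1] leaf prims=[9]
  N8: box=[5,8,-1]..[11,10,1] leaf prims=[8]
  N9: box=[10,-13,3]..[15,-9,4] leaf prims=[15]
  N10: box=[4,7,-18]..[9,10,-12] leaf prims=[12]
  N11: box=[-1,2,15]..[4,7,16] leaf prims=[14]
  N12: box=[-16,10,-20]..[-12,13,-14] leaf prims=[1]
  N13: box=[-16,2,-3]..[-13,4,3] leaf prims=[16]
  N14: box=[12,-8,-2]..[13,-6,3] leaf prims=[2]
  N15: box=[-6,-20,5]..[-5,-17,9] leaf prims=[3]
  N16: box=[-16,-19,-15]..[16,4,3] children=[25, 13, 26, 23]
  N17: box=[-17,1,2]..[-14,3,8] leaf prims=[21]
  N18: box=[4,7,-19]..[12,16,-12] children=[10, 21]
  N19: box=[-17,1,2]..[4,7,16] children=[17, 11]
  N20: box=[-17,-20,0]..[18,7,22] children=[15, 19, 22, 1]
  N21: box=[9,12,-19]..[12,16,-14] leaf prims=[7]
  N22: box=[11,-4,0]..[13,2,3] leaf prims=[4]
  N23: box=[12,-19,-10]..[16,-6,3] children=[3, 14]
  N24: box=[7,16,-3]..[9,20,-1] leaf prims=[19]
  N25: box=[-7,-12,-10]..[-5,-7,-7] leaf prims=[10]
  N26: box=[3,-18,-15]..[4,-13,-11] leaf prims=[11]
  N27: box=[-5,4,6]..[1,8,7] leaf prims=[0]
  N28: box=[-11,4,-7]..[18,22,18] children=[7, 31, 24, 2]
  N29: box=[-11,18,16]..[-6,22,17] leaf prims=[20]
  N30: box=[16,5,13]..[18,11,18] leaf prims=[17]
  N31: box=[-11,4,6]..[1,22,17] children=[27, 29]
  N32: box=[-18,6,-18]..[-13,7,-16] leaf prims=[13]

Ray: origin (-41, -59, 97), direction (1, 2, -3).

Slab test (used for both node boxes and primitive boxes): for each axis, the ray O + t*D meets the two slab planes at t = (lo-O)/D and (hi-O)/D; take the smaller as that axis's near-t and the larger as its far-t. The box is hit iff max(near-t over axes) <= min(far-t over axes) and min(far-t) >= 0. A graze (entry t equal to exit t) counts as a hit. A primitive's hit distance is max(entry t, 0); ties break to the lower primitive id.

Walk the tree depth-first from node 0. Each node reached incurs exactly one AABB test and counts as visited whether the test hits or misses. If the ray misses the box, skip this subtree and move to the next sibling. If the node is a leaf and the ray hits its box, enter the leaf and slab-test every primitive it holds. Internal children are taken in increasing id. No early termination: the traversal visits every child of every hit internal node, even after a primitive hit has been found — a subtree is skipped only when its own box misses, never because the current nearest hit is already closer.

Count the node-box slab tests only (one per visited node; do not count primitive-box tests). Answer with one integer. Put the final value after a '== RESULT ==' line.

Traverse from the root:
N0 x:[23,59] y:[39/2,81/2] z:[25,39] -> hit [25,39], descend [6, 16, 20, 28]
  N6 x:[23,53] y:[65/2,75/2] z:[34,39] -> hit [34,75/2], descend [4, 12, 18, 32]
    N4 x:[33,38] y:[34,37] z:[34,103/3] -> hit [34,103/3] leaf, test {P18@t=34}
    N12 x:[25,29] y:[69/2,36] z:[37,39] -> miss, prune
    N18 x:[45,53] y:[33,75/2] z:[109/3,116/3] -> miss, prune
    N32 x:[23,28] y:[65/2,33] z:[113/3,115/3] -> miss, prune
  N16 x:[25,57] y:[20,63/2] z:[94/3,112/3] -> hit [94/3,63/2], descend [13, 23, 25, 26]
    N13 x:[25,28] y:[61/2,63/2] z:[94/3,100/3] -> miss, prune
    N23 x:[53,57] y:[20,53/2] z:[94/3,107/3] -> miss, prune
    N25 x:[34,36] y:[47/2,26] z:[104/3,107/3] -> miss, prune
    N26 x:[44,45] y:[41/2,23] z:[36,112/3] -> miss, prune
  N20 x:[24,59] y:[39/2,33] z:[25,97/3] -> hit [25,97/3], descend [1, 15, 19, 22]
    N1 x:[51,59] y:[23,57/2] z:[25,94/3] -> miss, prune
    N15 x:[35,36] y:[39/2,21] z:[88/3,92/3] -> miss, prune
    N19 x:[24,45] y:[30,33] z:[27,95/3] -> hit [30,95/3], descend [11, 17]
      N11 x:[40,45] y:[61/2,33] z:[27,82/3] -> miss, prune
      N17 x:[24,27] y:[30,31] z:[89/3,95/3] -> miss, prune
    N22 x:[52,54] y:[55/2,61/2] z:[94/3,97/3] -> miss, prune
  N28 x:[30,59] y:[63/2,81/2] z:[79/3,104/3] -> hit [63/2,104/3], descend [2, 7, 24, 31]
    N2 x:[46,59] y:[32,35] z:[79/3,98/3] -> miss, prune
    N7 x:[45,49] y:[34,71/2] z:[98/3,104/3] -> miss, prune
    N24 x:[48,50] y:[75/2,79/2] z:[98/3,100/3] -> miss, prune
    N31 x:[30,42] y:[63/2,81/2] z:[80/3,91/3] -> miss, prune

23 AABB tests over nodes [0, 6, 4, 12, 18, 32, 16, 13, 23, 25, 26, 20, 1, 15, 19, 11, 17, 22, 28, 2, 7, 24, 31]; 1 leaf entered; closest P18.

== RESULT ==
23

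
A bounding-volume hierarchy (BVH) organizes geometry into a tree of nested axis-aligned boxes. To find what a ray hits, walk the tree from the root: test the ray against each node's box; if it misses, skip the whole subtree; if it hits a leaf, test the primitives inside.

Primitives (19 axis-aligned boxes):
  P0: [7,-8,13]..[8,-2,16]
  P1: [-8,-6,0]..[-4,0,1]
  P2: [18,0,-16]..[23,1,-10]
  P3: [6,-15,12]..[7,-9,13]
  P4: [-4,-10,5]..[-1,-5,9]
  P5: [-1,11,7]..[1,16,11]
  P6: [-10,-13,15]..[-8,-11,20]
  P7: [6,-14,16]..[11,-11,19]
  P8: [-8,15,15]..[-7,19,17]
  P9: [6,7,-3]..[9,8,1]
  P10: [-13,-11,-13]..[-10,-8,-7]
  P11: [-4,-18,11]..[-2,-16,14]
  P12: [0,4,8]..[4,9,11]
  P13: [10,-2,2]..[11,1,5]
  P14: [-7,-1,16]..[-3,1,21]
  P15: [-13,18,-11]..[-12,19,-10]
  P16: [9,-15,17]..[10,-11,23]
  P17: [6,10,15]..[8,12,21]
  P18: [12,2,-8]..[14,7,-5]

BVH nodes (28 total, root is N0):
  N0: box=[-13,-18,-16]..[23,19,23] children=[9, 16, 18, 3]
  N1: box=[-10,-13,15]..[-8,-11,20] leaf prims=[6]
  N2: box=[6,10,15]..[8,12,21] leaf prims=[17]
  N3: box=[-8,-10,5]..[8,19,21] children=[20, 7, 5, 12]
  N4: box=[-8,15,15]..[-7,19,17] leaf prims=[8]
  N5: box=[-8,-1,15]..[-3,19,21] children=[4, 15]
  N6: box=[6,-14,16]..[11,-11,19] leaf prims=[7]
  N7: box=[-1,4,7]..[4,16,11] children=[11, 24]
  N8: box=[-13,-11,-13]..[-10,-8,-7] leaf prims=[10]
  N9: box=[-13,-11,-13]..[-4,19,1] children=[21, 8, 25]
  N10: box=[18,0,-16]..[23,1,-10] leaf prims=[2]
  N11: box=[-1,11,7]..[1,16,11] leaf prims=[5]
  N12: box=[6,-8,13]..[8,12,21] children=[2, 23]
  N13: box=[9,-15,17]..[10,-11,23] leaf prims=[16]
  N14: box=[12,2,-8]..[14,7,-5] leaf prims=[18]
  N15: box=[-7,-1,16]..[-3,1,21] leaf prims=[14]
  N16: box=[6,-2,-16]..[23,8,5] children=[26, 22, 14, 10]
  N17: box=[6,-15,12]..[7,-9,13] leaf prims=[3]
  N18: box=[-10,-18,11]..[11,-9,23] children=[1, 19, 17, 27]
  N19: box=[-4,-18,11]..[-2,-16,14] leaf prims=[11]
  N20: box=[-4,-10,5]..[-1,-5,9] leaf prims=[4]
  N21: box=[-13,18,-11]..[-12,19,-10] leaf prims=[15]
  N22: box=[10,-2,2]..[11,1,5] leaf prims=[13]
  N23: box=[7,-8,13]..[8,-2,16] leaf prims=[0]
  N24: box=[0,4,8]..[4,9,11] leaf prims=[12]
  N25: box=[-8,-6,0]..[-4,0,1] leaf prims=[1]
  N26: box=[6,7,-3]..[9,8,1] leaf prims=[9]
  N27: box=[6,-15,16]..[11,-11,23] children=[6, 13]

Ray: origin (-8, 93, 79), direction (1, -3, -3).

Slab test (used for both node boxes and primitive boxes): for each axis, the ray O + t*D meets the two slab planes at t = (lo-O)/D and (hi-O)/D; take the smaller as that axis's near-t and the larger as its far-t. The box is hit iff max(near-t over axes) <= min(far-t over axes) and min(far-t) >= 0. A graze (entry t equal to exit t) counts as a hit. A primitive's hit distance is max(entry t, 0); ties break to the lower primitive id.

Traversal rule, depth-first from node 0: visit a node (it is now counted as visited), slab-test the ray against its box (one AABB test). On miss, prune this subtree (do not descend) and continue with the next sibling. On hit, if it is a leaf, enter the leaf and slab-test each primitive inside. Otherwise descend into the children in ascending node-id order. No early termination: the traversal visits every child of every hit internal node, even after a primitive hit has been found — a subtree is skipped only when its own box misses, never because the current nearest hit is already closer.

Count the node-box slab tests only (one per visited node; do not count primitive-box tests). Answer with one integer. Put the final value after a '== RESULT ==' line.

Traverse from the root:
N0 x:[-5,31] y:[74/3,37] z:[56/3,95/3] -> hit [74/3,31], descend [3, 9, 16, 18]
  N3 x:[0,16] y:[74/3,103/3] z:[58/3,74/3] -> miss, prune
  N9 x:[-5,4] y:[74/3,104/3] z:[26,92/3] -> miss, prune
  N16 x:[14,31] y:[85/3,95/3] z:[74/3,95/3] -> hit [85/3,31], descend [10, 14, 22, 26]
    N10 x:[26,31] y:[92/3,31] z:[89/3,95/3] -> hit [92/3,31] leaf, test {P2@t=92/3}
    N14 x:[20,22] y:[86/3,91/3] z:[28,29] -> miss, prune
    N22 x:[18,19] y:[92/3,95/3] z:[74/3,77/3] -> miss, prune
    N26 x:[14,17] y:[85/3,86/3] z:[26,82/3] -> miss, prune
  N18 x:[-2,19] y:[34,37] z:[56/3,68/3] -> miss, prune

9 AABB tests over nodes [0, 3, 9, 16, 10, 14, 22, 26, 18]; 1 leaf entered; closest P2.

== RESULT ==
9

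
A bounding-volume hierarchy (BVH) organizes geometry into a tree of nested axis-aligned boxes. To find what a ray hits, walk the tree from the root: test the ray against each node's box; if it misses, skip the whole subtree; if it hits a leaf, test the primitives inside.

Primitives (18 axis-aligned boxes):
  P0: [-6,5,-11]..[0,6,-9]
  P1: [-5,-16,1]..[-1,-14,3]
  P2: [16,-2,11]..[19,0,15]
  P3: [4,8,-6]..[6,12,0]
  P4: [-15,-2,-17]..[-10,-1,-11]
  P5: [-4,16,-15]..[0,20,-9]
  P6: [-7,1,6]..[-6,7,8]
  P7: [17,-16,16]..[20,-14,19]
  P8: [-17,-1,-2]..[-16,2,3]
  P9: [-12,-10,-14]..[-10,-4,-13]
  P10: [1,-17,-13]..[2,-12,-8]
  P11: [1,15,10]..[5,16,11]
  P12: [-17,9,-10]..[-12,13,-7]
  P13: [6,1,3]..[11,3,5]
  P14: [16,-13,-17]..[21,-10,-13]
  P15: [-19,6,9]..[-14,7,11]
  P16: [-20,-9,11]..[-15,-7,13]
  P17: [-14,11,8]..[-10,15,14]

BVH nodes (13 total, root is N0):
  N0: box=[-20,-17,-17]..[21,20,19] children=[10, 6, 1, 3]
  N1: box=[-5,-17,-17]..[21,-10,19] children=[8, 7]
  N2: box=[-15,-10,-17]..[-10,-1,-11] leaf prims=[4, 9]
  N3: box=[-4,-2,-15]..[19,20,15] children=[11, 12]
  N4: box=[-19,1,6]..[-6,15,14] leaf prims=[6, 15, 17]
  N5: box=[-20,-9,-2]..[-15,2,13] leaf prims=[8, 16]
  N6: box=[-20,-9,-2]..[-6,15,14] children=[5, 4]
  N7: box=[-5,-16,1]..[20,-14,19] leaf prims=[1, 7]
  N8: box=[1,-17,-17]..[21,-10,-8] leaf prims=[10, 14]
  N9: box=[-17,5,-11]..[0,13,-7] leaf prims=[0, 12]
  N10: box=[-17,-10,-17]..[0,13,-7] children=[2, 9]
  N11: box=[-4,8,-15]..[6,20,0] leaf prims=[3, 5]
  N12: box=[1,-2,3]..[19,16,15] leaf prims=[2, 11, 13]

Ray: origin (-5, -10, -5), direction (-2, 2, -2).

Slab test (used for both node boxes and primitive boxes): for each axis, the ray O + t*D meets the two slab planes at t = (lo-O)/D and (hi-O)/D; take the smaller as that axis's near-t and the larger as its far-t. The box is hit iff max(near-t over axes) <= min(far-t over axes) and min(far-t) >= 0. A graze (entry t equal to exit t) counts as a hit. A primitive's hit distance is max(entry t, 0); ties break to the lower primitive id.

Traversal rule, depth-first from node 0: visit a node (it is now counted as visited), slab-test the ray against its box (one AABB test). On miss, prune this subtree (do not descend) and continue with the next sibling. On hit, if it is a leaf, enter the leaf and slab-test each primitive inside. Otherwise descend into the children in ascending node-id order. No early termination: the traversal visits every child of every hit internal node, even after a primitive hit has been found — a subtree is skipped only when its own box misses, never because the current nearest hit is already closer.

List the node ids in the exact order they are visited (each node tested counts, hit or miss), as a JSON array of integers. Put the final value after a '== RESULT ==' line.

Walk:
N0 x:[-13,15/2] y:[-7/2,15] z:[-12,6] -> hit [-7/2,6], descend [1, 3, 6, 10]
  N1 x:[-13,0] y:[-7/2,0] z:[-12,6] -> hit [-7/2,0], descend [7, 8]
    N7 x:[-25/2,0] y:[-3,-2] z:[-12,-3] -> miss, prune
    N8 x:[-13,-3] y:[-7/2,0] z:[3/2,6] -> miss, prune
  N3 x:[-12,-1/2] y:[4,15] z:[-10,5] -> miss, prune
  N6 x:[1/2,15/2] y:[1/2,25/2] z:[-19/2,-3/2] -> miss, prune
  N10 x:[-5/2,6] y:[0,23/2] z:[1,6] -> hit [1,6], descend [2, 9]
    N2 x:[5/2,5] y:[0,9/2] z:[3,6] -> hit [3,9/2] leaf, test {P4@t=4, P9(miss)}
    N9 x:[-5/2,6] y:[15/2,23/2] z:[1,3] -> miss, prune

Summary -> nodes [0, 1, 7, 8, 3, 6, 10, 2, 9]; box-tests=9; leaf-entries=1; first=P4

== RESULT ==
[0, 1, 7, 8, 3, 6, 10, 2, 9]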